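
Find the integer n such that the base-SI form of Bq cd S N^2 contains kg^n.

Bq = 1/s = s⁻¹ (activity is decays per second).
S = 1/Ω (conductance is reciprocal resistance),
    = kg⁻¹·m⁻²·s³·A².
N = kg·m/s² = kg·m·s⁻² (force = mass × acceleration).
So N² = kg²·m²·s⁻⁴.
Combining: Bq·cd·S·N² = s⁻¹ · cd · (kg⁻¹·m⁻²·s³·A²) · (kg²·m²·s⁻⁴) = kg·s⁻²·A²·cd.
The exponent of kg is 1.

1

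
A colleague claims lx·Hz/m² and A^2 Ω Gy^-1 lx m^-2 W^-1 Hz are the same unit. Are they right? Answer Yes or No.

No

Left side:
  lx = m⁻²·cd.
  Hz = s⁻¹.
  Combining: lx·m⁻²·Hz = (m⁻²·cd) · m⁻² · s⁻¹ = m⁻⁴·s⁻¹·cd.
Right side:
  Ω = V/A (resistance = voltage per current),
      = kg·m²·s⁻³·A⁻².
  Gy = J/kg (absorbed dose = energy per mass),
      = m²·s⁻².
  So Gy⁻¹ = m⁻²·s².
  lx = lm/m² (illuminance = luminous flux per area),
      = m⁻²·cd.
  W = J/s (power = energy per time),
      = kg·m²·s⁻³.
  So W⁻¹ = kg⁻¹·m⁻²·s³.
  Hz = 1/s = s⁻¹ (frequency is cycles per second).
  Combining: A²·Ω·Gy⁻¹·lx·m⁻²·W⁻¹·Hz = A² · (kg·m²·s⁻³·A⁻²) · (m⁻²·s²) · (m⁻²·cd) · m⁻² · (kg⁻¹·m⁻²·s³) · s⁻¹ = m⁻⁶·s·cd.
Left is m⁻⁴·s⁻¹·cd; right is m⁻⁶·s·cd — different.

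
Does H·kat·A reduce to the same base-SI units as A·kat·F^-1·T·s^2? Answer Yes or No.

No

Left side:
  H = Wb/A (inductance = flux per current),
      = kg·m²·s⁻²·A⁻².
  kat = mol/s = s⁻¹·mol (catalytic activity).
  Combining: H·kat·A = (kg·m²·s⁻²·A⁻²) · (s⁻¹·mol) · A = kg·m²·s⁻³·A⁻¹·mol.
Right side:
  kat = mol/s = s⁻¹·mol (catalytic activity).
  F = C/V (capacitance = charge per voltage),
      = A·s/(kg·m²·s⁻³·A⁻¹) (substituting C and V),
      = kg⁻¹·m⁻²·s⁴·A².
  So F⁻¹ = kg·m²·s⁻⁴·A⁻².
  T = Wb/m² (flux density = flux per area),
      = kg·s⁻²·A⁻¹.
  Combining: A·kat·F⁻¹·T·s² = A · (s⁻¹·mol) · (kg·m²·s⁻⁴·A⁻²) · (kg·s⁻²·A⁻¹) · s² = kg²·m²·s⁻⁵·A⁻²·mol.
Left is kg·m²·s⁻³·A⁻¹·mol; right is kg²·m²·s⁻⁵·A⁻²·mol — different.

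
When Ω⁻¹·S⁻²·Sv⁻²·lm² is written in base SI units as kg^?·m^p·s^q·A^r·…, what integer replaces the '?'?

1

Ω = kg·m²·s⁻³·A⁻².
So Ω⁻¹ = kg⁻¹·m⁻²·s³·A².
S = kg⁻¹·m⁻²·s³·A².
So S⁻² = kg²·m⁴·s⁻⁶·A⁻⁴.
Sv = m²·s⁻².
So Sv⁻² = m⁻⁴·s⁴.
lm = cd.
So lm² = cd².
Combining: Ω⁻¹·S⁻²·Sv⁻²·lm² = (kg⁻¹·m⁻²·s³·A²) · (kg²·m⁴·s⁻⁶·A⁻⁴) · (m⁻⁴·s⁴) · cd² = kg·m⁻²·s·A⁻²·cd².
The exponent of kg is 1.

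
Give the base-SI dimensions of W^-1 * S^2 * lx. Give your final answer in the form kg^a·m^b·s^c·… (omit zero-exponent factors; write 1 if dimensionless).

W = kg·m²·s⁻³.
So W⁻¹ = kg⁻¹·m⁻²·s³.
S = kg⁻¹·m⁻²·s³·A².
So S² = kg⁻²·m⁻⁴·s⁶·A⁴.
lx = m⁻²·cd.
Combining: W⁻¹·S²·lx = (kg⁻¹·m⁻²·s³) · (kg⁻²·m⁻⁴·s⁶·A⁴) · (m⁻²·cd) = kg⁻³·m⁻⁸·s⁹·A⁴·cd.

kg⁻³·m⁻⁸·s⁹·A⁴·cd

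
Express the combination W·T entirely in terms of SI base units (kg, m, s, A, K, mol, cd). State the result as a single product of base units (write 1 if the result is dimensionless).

W = J/s (power = energy per time),
    = kg·m²·s⁻³.
T = Wb/m² (flux density = flux per area),
    = kg·s⁻²·A⁻¹.
Combining: W·T = (kg·m²·s⁻³) · (kg·s⁻²·A⁻¹) = kg²·m²·s⁻⁵·A⁻¹.

kg²·m²·s⁻⁵·A⁻¹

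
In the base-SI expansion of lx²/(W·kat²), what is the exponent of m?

-6

W = J/s (power = energy per time),
    = kg·m²·s⁻³.
So W⁻¹ = kg⁻¹·m⁻²·s³.
kat = mol/s = s⁻¹·mol (catalytic activity).
So kat⁻² = s²·mol⁻².
lx = lm/m² (illuminance = luminous flux per area),
    = m⁻²·cd.
So lx² = m⁻⁴·cd².
Combining: W⁻¹·kat⁻²·lx² = (kg⁻¹·m⁻²·s³) · (s²·mol⁻²) · (m⁻⁴·cd²) = kg⁻¹·m⁻⁶·s⁵·mol⁻²·cd².
The exponent of m is -6.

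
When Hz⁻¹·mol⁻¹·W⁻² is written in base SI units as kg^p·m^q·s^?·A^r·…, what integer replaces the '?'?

Hz = 1/s = s⁻¹ (frequency is cycles per second).
So Hz⁻¹ = s.
W = J/s (power = energy per time),
    = kg·m²·s⁻³.
So W⁻² = kg⁻²·m⁻⁴·s⁶.
Combining: Hz⁻¹·mol⁻¹·W⁻² = s · mol⁻¹ · (kg⁻²·m⁻⁴·s⁶) = kg⁻²·m⁻⁴·s⁷·mol⁻¹.
The exponent of s is 7.

7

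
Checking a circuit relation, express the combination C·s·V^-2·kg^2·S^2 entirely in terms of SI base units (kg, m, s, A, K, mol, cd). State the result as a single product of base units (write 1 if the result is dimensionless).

C = s·A.
V = kg·m²·s⁻³·A⁻¹.
So V⁻² = kg⁻²·m⁻⁴·s⁶·A².
S = kg⁻¹·m⁻²·s³·A².
So S² = kg⁻²·m⁻⁴·s⁶·A⁴.
Combining: C·s·V⁻²·kg²·S² = (s·A) · s · (kg⁻²·m⁻⁴·s⁶·A²) · kg² · (kg⁻²·m⁻⁴·s⁶·A⁴) = kg⁻²·m⁻⁸·s¹⁴·A⁷.

kg⁻²·m⁻⁸·s¹⁴·A⁷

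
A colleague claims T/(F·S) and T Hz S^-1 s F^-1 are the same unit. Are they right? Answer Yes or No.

Yes

Left side:
  F = kg⁻¹·m⁻²·s⁴·A².
  So F⁻¹ = kg·m²·s⁻⁴·A⁻².
  S = kg⁻¹·m⁻²·s³·A².
  So S⁻¹ = kg·m²·s⁻³·A⁻².
  T = kg·s⁻²·A⁻¹.
  Combining: F⁻¹·S⁻¹·T = (kg·m²·s⁻⁴·A⁻²) · (kg·m²·s⁻³·A⁻²) · (kg·s⁻²·A⁻¹) = kg³·m⁴·s⁻⁹·A⁻⁵.
Right side:
  T = Wb/m² (flux density = flux per area),
      = kg·s⁻²·A⁻¹.
  Hz = 1/s = s⁻¹ (frequency is cycles per second).
  S = 1/Ω (conductance is reciprocal resistance),
      = kg⁻¹·m⁻²·s³·A².
  So S⁻¹ = kg·m²·s⁻³·A⁻².
  F = C/V (capacitance = charge per voltage),
      = A·s/(kg·m²·s⁻³·A⁻¹) (substituting C and V),
      = kg⁻¹·m⁻²·s⁴·A².
  So F⁻¹ = kg·m²·s⁻⁴·A⁻².
  Combining: T·Hz·S⁻¹·s·F⁻¹ = (kg·s⁻²·A⁻¹) · s⁻¹ · (kg·m²·s⁻³·A⁻²) · s · (kg·m²·s⁻⁴·A⁻²) = kg³·m⁴·s⁻⁹·A⁻⁵.
Both reduce to kg³·m⁴·s⁻⁹·A⁻⁵.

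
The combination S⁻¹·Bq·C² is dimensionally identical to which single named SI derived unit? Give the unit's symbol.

S = 1/Ω (conductance is reciprocal resistance),
    = kg⁻¹·m⁻²·s³·A².
So S⁻¹ = kg·m²·s⁻³·A⁻².
Bq = 1/s = s⁻¹ (activity is decays per second).
C = A·s = s·A (charge = current × time).
So C² = s²·A².
Combining: S⁻¹·Bq·C² = (kg·m²·s⁻³·A⁻²) · s⁻¹ · (s²·A²) = kg·m²·s⁻².
kg·m²·s⁻² is the base-SI form of the joule.

J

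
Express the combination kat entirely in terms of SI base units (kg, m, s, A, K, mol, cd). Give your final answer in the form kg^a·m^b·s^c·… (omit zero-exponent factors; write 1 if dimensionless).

s⁻¹·mol

kat = mol/s = s⁻¹·mol (catalytic activity).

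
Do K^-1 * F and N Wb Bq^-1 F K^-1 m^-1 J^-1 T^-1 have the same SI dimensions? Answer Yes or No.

No

Left side:
  F = C/V (capacitance = charge per voltage),
      = A·s/(kg·m²·s⁻³·A⁻¹) (substituting C and V),
      = kg⁻¹·m⁻²·s⁴·A².
  Combining: K⁻¹·F = K⁻¹ · (kg⁻¹·m⁻²·s⁴·A²) = kg⁻¹·m⁻²·s⁴·A²·K⁻¹.
Right side:
  N = kg·m/s² = kg·m·s⁻² (force = mass × acceleration).
  Wb = V·s (flux: a volt is a weber per second),
      = kg·m²·s⁻²·A⁻¹.
  Bq = 1/s = s⁻¹ (activity is decays per second).
  So Bq⁻¹ = s.
  F = C/V (capacitance = charge per voltage),
      = A·s/(kg·m²·s⁻³·A⁻¹) (substituting C and V),
      = kg⁻¹·m⁻²·s⁴·A².
  J = N·m (work = force × distance),
      = kg·m²·s⁻².
  So J⁻¹ = kg⁻¹·m⁻²·s².
  T = Wb/m² (flux density = flux per area),
      = kg·s⁻²·A⁻¹.
  So T⁻¹ = kg⁻¹·s²·A.
  Combining: N·Wb·Bq⁻¹·F·K⁻¹·m⁻¹·J⁻¹·T⁻¹ = (kg·m·s⁻²) · (kg·m²·s⁻²·A⁻¹) · s · (kg⁻¹·m⁻²·s⁴·A²) · K⁻¹ · m⁻¹ · (kg⁻¹·m⁻²·s²) · (kg⁻¹·s²·A) = kg⁻¹·m⁻²·s⁵·A²·K⁻¹.
Left is kg⁻¹·m⁻²·s⁴·A²·K⁻¹; right is kg⁻¹·m⁻²·s⁵·A²·K⁻¹ — different.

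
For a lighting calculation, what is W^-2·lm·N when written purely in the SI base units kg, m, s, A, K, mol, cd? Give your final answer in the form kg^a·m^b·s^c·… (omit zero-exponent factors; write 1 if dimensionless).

W = J/s (power = energy per time),
    = kg·m²·s⁻³.
So W⁻² = kg⁻²·m⁻⁴·s⁶.
lm = cd·sr = cd (luminous flux; sr is dimensionless).
N = kg·m/s² = kg·m·s⁻² (force = mass × acceleration).
Combining: W⁻²·lm·N = (kg⁻²·m⁻⁴·s⁶) · cd · (kg·m·s⁻²) = kg⁻¹·m⁻³·s⁴·cd.

kg⁻¹·m⁻³·s⁴·cd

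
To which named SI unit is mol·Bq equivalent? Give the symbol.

kat

Bq = 1/s = s⁻¹ (activity is decays per second).
Combining: mol·Bq = mol · s⁻¹ = s⁻¹·mol.
s⁻¹·mol is the base-SI form of the katal.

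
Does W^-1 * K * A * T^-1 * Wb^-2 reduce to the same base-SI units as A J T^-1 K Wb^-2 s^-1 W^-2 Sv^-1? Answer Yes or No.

Left side:
  W = kg·m²·s⁻³.
  So W⁻¹ = kg⁻¹·m⁻²·s³.
  T = kg·s⁻²·A⁻¹.
  So T⁻¹ = kg⁻¹·s²·A.
  Wb = kg·m²·s⁻²·A⁻¹.
  So Wb⁻² = kg⁻²·m⁻⁴·s⁴·A².
  Combining: W⁻¹·K·A·T⁻¹·Wb⁻² = (kg⁻¹·m⁻²·s³) · K · A · (kg⁻¹·s²·A) · (kg⁻²·m⁻⁴·s⁴·A²) = kg⁻⁴·m⁻⁶·s⁹·A⁴·K.
Right side:
  J = N·m (work = force × distance),
      = kg·m²·s⁻².
  T = Wb/m² (flux density = flux per area),
      = kg·s⁻²·A⁻¹.
  So T⁻¹ = kg⁻¹·s²·A.
  Wb = V·s (flux: a volt is a weber per second),
      = kg·m²·s⁻²·A⁻¹.
  So Wb⁻² = kg⁻²·m⁻⁴·s⁴·A².
  W = J/s (power = energy per time),
      = kg·m²·s⁻³.
  So W⁻² = kg⁻²·m⁻⁴·s⁶.
  Sv = J/kg (equivalent dose = energy per mass),
      = m²·s⁻².
  So Sv⁻¹ = m⁻²·s².
  Combining: A·J·T⁻¹·K·Wb⁻²·s⁻¹·W⁻²·Sv⁻¹ = A · (kg·m²·s⁻²) · (kg⁻¹·s²·A) · K · (kg⁻²·m⁻⁴·s⁴·A²) · s⁻¹ · (kg⁻²·m⁻⁴·s⁶) · (m⁻²·s²) = kg⁻⁴·m⁻⁸·s¹¹·A⁴·K.
Left is kg⁻⁴·m⁻⁶·s⁹·A⁴·K; right is kg⁻⁴·m⁻⁸·s¹¹·A⁴·K — different.

No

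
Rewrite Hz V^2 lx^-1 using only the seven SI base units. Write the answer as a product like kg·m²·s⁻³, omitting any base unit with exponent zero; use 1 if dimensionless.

Hz = 1/s = s⁻¹ (frequency is cycles per second).
V = W/A (potential = power per current),
    = kg·m²·s⁻³·A⁻¹.
So V² = kg²·m⁴·s⁻⁶·A⁻².
lx = lm/m² (illuminance = luminous flux per area),
    = m⁻²·cd.
So lx⁻¹ = m²·cd⁻¹.
Combining: Hz·V²·lx⁻¹ = s⁻¹ · (kg²·m⁴·s⁻⁶·A⁻²) · (m²·cd⁻¹) = kg²·m⁶·s⁻⁷·A⁻²·cd⁻¹.

kg²·m⁶·s⁻⁷·A⁻²·cd⁻¹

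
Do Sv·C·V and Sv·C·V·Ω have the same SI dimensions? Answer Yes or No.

Left side:
  Sv = m²·s⁻².
  C = s·A.
  V = kg·m²·s⁻³·A⁻¹.
  Combining: Sv·C·V = (m²·s⁻²) · (s·A) · (kg·m²·s⁻³·A⁻¹) = kg·m⁴·s⁻⁴.
Right side:
  Sv = m²·s⁻².
  C = s·A.
  V = kg·m²·s⁻³·A⁻¹.
  Ω = kg·m²·s⁻³·A⁻².
  Combining: Sv·C·V·Ω = (m²·s⁻²) · (s·A) · (kg·m²·s⁻³·A⁻¹) · (kg·m²·s⁻³·A⁻²) = kg²·m⁶·s⁻⁷·A⁻².
Left is kg·m⁴·s⁻⁴; right is kg²·m⁶·s⁻⁷·A⁻² — different.

No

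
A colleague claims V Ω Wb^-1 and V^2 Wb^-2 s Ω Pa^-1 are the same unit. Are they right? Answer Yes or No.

Left side:
  V = kg·m²·s⁻³·A⁻¹.
  Ω = kg·m²·s⁻³·A⁻².
  Wb = kg·m²·s⁻²·A⁻¹.
  So Wb⁻¹ = kg⁻¹·m⁻²·s²·A.
  Combining: V·Ω·Wb⁻¹ = (kg·m²·s⁻³·A⁻¹) · (kg·m²·s⁻³·A⁻²) · (kg⁻¹·m⁻²·s²·A) = kg·m²·s⁻⁴·A⁻².
Right side:
  V = W/A (potential = power per current),
      = kg·m²·s⁻³·A⁻¹.
  So V² = kg²·m⁴·s⁻⁶·A⁻².
  Wb = V·s (flux: a volt is a weber per second),
      = kg·m²·s⁻²·A⁻¹.
  So Wb⁻² = kg⁻²·m⁻⁴·s⁴·A².
  Ω = V/A (resistance = voltage per current),
      = kg·m²·s⁻³·A⁻².
  Pa = N/m² (pressure = force per area),
      = kg·m⁻¹·s⁻².
  So Pa⁻¹ = kg⁻¹·m·s².
  Combining: V²·Wb⁻²·s·Ω·Pa⁻¹ = (kg²·m⁴·s⁻⁶·A⁻²) · (kg⁻²·m⁻⁴·s⁴·A²) · s · (kg·m²·s⁻³·A⁻²) · (kg⁻¹·m·s²) = m³·s⁻²·A⁻².
Left is kg·m²·s⁻⁴·A⁻²; right is m³·s⁻²·A⁻² — different.

No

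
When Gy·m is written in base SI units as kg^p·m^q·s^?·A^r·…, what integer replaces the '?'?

-2

Gy = m²·s⁻².
Combining: Gy·m = (m²·s⁻²) · m = m³·s⁻².
The exponent of s is -2.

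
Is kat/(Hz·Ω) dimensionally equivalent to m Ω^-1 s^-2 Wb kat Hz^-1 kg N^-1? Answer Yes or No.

Left side:
  kat = mol/s = s⁻¹·mol (catalytic activity).
  Hz = 1/s = s⁻¹ (frequency is cycles per second).
  So Hz⁻¹ = s.
  Ω = V/A (resistance = voltage per current),
      = kg·m²·s⁻³·A⁻².
  So Ω⁻¹ = kg⁻¹·m⁻²·s³·A².
  Combining: kat·Hz⁻¹·Ω⁻¹ = (s⁻¹·mol) · s · (kg⁻¹·m⁻²·s³·A²) = kg⁻¹·m⁻²·s³·A²·mol.
Right side:
  Ω = kg·m²·s⁻³·A⁻².
  So Ω⁻¹ = kg⁻¹·m⁻²·s³·A².
  Wb = kg·m²·s⁻²·A⁻¹.
  kat = s⁻¹·mol.
  Hz = s⁻¹.
  So Hz⁻¹ = s.
  N = kg·m·s⁻².
  So N⁻¹ = kg⁻¹·m⁻¹·s².
  Combining: m·Ω⁻¹·s⁻²·Wb·kat·Hz⁻¹·kg·N⁻¹ = m · (kg⁻¹·m⁻²·s³·A²) · s⁻² · (kg·m²·s⁻²·A⁻¹) · (s⁻¹·mol) · s · kg · (kg⁻¹·m⁻¹·s²) = s·A·mol.
Left is kg⁻¹·m⁻²·s³·A²·mol; right is s·A·mol — different.

No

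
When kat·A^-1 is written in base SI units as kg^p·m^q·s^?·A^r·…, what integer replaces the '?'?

kat = mol/s = s⁻¹·mol (catalytic activity).
Combining: kat·A⁻¹ = (s⁻¹·mol) · A⁻¹ = s⁻¹·A⁻¹·mol.
The exponent of s is -1.

-1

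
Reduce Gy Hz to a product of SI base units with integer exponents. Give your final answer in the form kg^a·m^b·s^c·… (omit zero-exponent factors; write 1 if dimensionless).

Gy = J/kg (absorbed dose = energy per mass),
    = m²·s⁻².
Hz = 1/s = s⁻¹ (frequency is cycles per second).
Combining: Gy·Hz = (m²·s⁻²) · s⁻¹ = m²·s⁻³.

m²·s⁻³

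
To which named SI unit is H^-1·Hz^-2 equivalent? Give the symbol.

F

H = Wb/A (inductance = flux per current),
    = kg·m²·s⁻²·A⁻².
So H⁻¹ = kg⁻¹·m⁻²·s²·A².
Hz = 1/s = s⁻¹ (frequency is cycles per second).
So Hz⁻² = s².
Combining: H⁻¹·Hz⁻² = (kg⁻¹·m⁻²·s²·A²) · s² = kg⁻¹·m⁻²·s⁴·A².
kg⁻¹·m⁻²·s⁴·A² is the base-SI form of the farad.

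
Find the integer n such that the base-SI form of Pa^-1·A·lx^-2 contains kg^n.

Pa = N/m² (pressure = force per area),
    = kg·m⁻¹·s⁻².
So Pa⁻¹ = kg⁻¹·m·s².
lx = lm/m² (illuminance = luminous flux per area),
    = m⁻²·cd.
So lx⁻² = m⁴·cd⁻².
Combining: Pa⁻¹·A·lx⁻² = (kg⁻¹·m·s²) · A · (m⁴·cd⁻²) = kg⁻¹·m⁵·s²·A·cd⁻².
The exponent of kg is -1.

-1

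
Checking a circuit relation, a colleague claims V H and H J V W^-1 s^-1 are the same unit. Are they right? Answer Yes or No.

Left side:
  V = W/A (potential = power per current),
      = kg·m²·s⁻³·A⁻¹.
  H = Wb/A (inductance = flux per current),
      = kg·m²·s⁻²·A⁻².
  Combining: V·H = (kg·m²·s⁻³·A⁻¹) · (kg·m²·s⁻²·A⁻²) = kg²·m⁴·s⁻⁵·A⁻³.
Right side:
  H = Wb/A (inductance = flux per current),
      = kg·m²·s⁻²·A⁻².
  J = N·m (work = force × distance),
      = kg·m²·s⁻².
  V = W/A (potential = power per current),
      = kg·m²·s⁻³·A⁻¹.
  W = J/s (power = energy per time),
      = kg·m²·s⁻³.
  So W⁻¹ = kg⁻¹·m⁻²·s³.
  Combining: H·J·V·W⁻¹·s⁻¹ = (kg·m²·s⁻²·A⁻²) · (kg·m²·s⁻²) · (kg·m²·s⁻³·A⁻¹) · (kg⁻¹·m⁻²·s³) · s⁻¹ = kg²·m⁴·s⁻⁵·A⁻³.
Both reduce to kg²·m⁴·s⁻⁵·A⁻³.

Yes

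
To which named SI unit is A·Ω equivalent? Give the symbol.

V

Ω = kg·m²·s⁻³·A⁻².
Combining: A·Ω = A · (kg·m²·s⁻³·A⁻²) = kg·m²·s⁻³·A⁻¹.
kg·m²·s⁻³·A⁻¹ is the base-SI form of the volt.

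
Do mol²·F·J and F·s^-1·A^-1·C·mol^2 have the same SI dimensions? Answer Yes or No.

No

Left side:
  F = C/V (capacitance = charge per voltage),
      = A·s/(kg·m²·s⁻³·A⁻¹) (substituting C and V),
      = kg⁻¹·m⁻²·s⁴·A².
  J = N·m (work = force × distance),
      = kg·m²·s⁻².
  Combining: mol²·F·J = mol² · (kg⁻¹·m⁻²·s⁴·A²) · (kg·m²·s⁻²) = s²·A²·mol².
Right side:
  F = C/V (capacitance = charge per voltage),
      = A·s/(kg·m²·s⁻³·A⁻¹) (substituting C and V),
      = kg⁻¹·m⁻²·s⁴·A².
  C = A·s = s·A (charge = current × time).
  Combining: F·s⁻¹·A⁻¹·C·mol² = (kg⁻¹·m⁻²·s⁴·A²) · s⁻¹ · A⁻¹ · (s·A) · mol² = kg⁻¹·m⁻²·s⁴·A²·mol².
Left is s²·A²·mol²; right is kg⁻¹·m⁻²·s⁴·A²·mol² — different.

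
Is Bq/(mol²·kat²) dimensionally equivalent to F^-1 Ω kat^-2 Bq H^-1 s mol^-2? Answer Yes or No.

Left side:
  kat = mol/s = s⁻¹·mol (catalytic activity).
  So kat⁻² = s²·mol⁻².
  Bq = 1/s = s⁻¹ (activity is decays per second).
  Combining: mol⁻²·kat⁻²·Bq = mol⁻² · (s²·mol⁻²) · s⁻¹ = s·mol⁻⁴.
Right side:
  F = kg⁻¹·m⁻²·s⁴·A².
  So F⁻¹ = kg·m²·s⁻⁴·A⁻².
  Ω = kg·m²·s⁻³·A⁻².
  kat = s⁻¹·mol.
  So kat⁻² = s²·mol⁻².
  Bq = s⁻¹.
  H = kg·m²·s⁻²·A⁻².
  So H⁻¹ = kg⁻¹·m⁻²·s²·A².
  Combining: F⁻¹·Ω·kat⁻²·Bq·H⁻¹·s·mol⁻² = (kg·m²·s⁻⁴·A⁻²) · (kg·m²·s⁻³·A⁻²) · (s²·mol⁻²) · s⁻¹ · (kg⁻¹·m⁻²·s²·A²) · s · mol⁻² = kg·m²·s⁻³·A⁻²·mol⁻⁴.
Left is s·mol⁻⁴; right is kg·m²·s⁻³·A⁻²·mol⁻⁴ — different.

No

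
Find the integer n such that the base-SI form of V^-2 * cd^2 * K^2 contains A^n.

V = kg·m²·s⁻³·A⁻¹.
So V⁻² = kg⁻²·m⁻⁴·s⁶·A².
Combining: V⁻²·cd²·K² = (kg⁻²·m⁻⁴·s⁶·A²) · cd² · K² = kg⁻²·m⁻⁴·s⁶·A²·K²·cd².
The exponent of A is 2.

2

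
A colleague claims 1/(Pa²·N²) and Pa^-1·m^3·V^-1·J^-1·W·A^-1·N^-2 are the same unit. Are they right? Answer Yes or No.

Left side:
  Pa = kg·m⁻¹·s⁻².
  So Pa⁻² = kg⁻²·m²·s⁴.
  N = kg·m·s⁻².
  So N⁻² = kg⁻²·m⁻²·s⁴.
  Combining: Pa⁻²·N⁻² = (kg⁻²·m²·s⁴) · (kg⁻²·m⁻²·s⁴) = kg⁻⁴·s⁸.
Right side:
  Pa = kg·m⁻¹·s⁻².
  So Pa⁻¹ = kg⁻¹·m·s².
  V = kg·m²·s⁻³·A⁻¹.
  So V⁻¹ = kg⁻¹·m⁻²·s³·A.
  J = kg·m²·s⁻².
  So J⁻¹ = kg⁻¹·m⁻²·s².
  W = kg·m²·s⁻³.
  N = kg·m·s⁻².
  So N⁻² = kg⁻²·m⁻²·s⁴.
  Combining: Pa⁻¹·m³·V⁻¹·J⁻¹·W·A⁻¹·N⁻² = (kg⁻¹·m·s²) · m³ · (kg⁻¹·m⁻²·s³·A) · (kg⁻¹·m⁻²·s²) · (kg·m²·s⁻³) · A⁻¹ · (kg⁻²·m⁻²·s⁴) = kg⁻⁴·s⁸.
Both reduce to kg⁻⁴·s⁸.

Yes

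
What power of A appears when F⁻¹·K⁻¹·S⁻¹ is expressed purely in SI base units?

-4

F = C/V (capacitance = charge per voltage),
    = A·s/(kg·m²·s⁻³·A⁻¹) (substituting C and V),
    = kg⁻¹·m⁻²·s⁴·A².
So F⁻¹ = kg·m²·s⁻⁴·A⁻².
S = 1/Ω (conductance is reciprocal resistance),
    = kg⁻¹·m⁻²·s³·A².
So S⁻¹ = kg·m²·s⁻³·A⁻².
Combining: F⁻¹·K⁻¹·S⁻¹ = (kg·m²·s⁻⁴·A⁻²) · K⁻¹ · (kg·m²·s⁻³·A⁻²) = kg²·m⁴·s⁻⁷·A⁻⁴·K⁻¹.
The exponent of A is -4.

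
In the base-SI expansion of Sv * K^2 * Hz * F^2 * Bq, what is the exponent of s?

4

Sv = m²·s⁻².
Hz = s⁻¹.
F = kg⁻¹·m⁻²·s⁴·A².
So F² = kg⁻²·m⁻⁴·s⁸·A⁴.
Bq = s⁻¹.
Combining: Sv·K²·Hz·F²·Bq = (m²·s⁻²) · K² · s⁻¹ · (kg⁻²·m⁻⁴·s⁸·A⁴) · s⁻¹ = kg⁻²·m⁻²·s⁴·A⁴·K².
The exponent of s is 4.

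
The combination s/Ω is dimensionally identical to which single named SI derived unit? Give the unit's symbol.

Ω = kg·m²·s⁻³·A⁻².
So Ω⁻¹ = kg⁻¹·m⁻²·s³·A².
Combining: s·Ω⁻¹ = s · (kg⁻¹·m⁻²·s³·A²) = kg⁻¹·m⁻²·s⁴·A².
kg⁻¹·m⁻²·s⁴·A² is the base-SI form of the farad.

F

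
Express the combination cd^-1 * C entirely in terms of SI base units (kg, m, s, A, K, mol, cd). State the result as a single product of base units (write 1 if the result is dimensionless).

s·A·cd⁻¹

C = A·s = s·A (charge = current × time).
Combining: cd⁻¹·C = cd⁻¹ · (s·A) = s·A·cd⁻¹.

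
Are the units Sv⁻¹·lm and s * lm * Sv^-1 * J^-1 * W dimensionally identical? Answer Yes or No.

Yes

Left side:
  Sv = J/kg (equivalent dose = energy per mass),
      = m²·s⁻².
  So Sv⁻¹ = m⁻²·s².
  lm = cd·sr = cd (luminous flux; sr is dimensionless).
  Combining: Sv⁻¹·lm = (m⁻²·s²) · cd = m⁻²·s²·cd.
Right side:
  lm = cd.
  Sv = m²·s⁻².
  So Sv⁻¹ = m⁻²·s².
  J = kg·m²·s⁻².
  So J⁻¹ = kg⁻¹·m⁻²·s².
  W = kg·m²·s⁻³.
  Combining: s·lm·Sv⁻¹·J⁻¹·W = s · cd · (m⁻²·s²) · (kg⁻¹·m⁻²·s²) · (kg·m²·s⁻³) = m⁻²·s²·cd.
Both reduce to m⁻²·s²·cd.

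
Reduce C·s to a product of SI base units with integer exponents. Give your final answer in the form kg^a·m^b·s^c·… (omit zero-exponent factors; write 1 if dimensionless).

s²·A

C = A·s = s·A (charge = current × time).
Combining: C·s = (s·A) · s = s²·A.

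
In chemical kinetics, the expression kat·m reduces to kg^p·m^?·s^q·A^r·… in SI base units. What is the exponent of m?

1

kat = s⁻¹·mol.
Combining: kat·m = (s⁻¹·mol) · m = m·s⁻¹·mol.
The exponent of m is 1.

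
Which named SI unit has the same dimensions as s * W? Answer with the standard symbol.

W = J/s (power = energy per time),
    = kg·m²·s⁻³.
Combining: s·W = s · (kg·m²·s⁻³) = kg·m²·s⁻².
kg·m²·s⁻² is the base-SI form of the joule.

J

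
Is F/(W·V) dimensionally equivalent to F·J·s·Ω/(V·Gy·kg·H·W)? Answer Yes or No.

Left side:
  W = kg·m²·s⁻³.
  So W⁻¹ = kg⁻¹·m⁻²·s³.
  F = kg⁻¹·m⁻²·s⁴·A².
  V = kg·m²·s⁻³·A⁻¹.
  So V⁻¹ = kg⁻¹·m⁻²·s³·A.
  Combining: W⁻¹·F·V⁻¹ = (kg⁻¹·m⁻²·s³) · (kg⁻¹·m⁻²·s⁴·A²) · (kg⁻¹·m⁻²·s³·A) = kg⁻³·m⁻⁶·s¹⁰·A³.
Right side:
  V = W/A (potential = power per current),
      = kg·m²·s⁻³·A⁻¹.
  So V⁻¹ = kg⁻¹·m⁻²·s³·A.
  Gy = J/kg (absorbed dose = energy per mass),
      = m²·s⁻².
  So Gy⁻¹ = m⁻²·s².
  F = C/V (capacitance = charge per voltage),
      = A·s/(kg·m²·s⁻³·A⁻¹) (substituting C and V),
      = kg⁻¹·m⁻²·s⁴·A².
  J = N·m (work = force × distance),
      = kg·m²·s⁻².
  H = Wb/A (inductance = flux per current),
      = kg·m²·s⁻²·A⁻².
  So H⁻¹ = kg⁻¹·m⁻²·s²·A².
  W = J/s (power = energy per time),
      = kg·m²·s⁻³.
  So W⁻¹ = kg⁻¹·m⁻²·s³.
  Ω = V/A (resistance = voltage per current),
      = kg·m²·s⁻³·A⁻².
  Combining: V⁻¹·Gy⁻¹·F·J·kg⁻¹·s·H⁻¹·W⁻¹·Ω = (kg⁻¹·m⁻²·s³·A) · (m⁻²·s²) · (kg⁻¹·m⁻²·s⁴·A²) · (kg·m²·s⁻²) · kg⁻¹ · s · (kg⁻¹·m⁻²·s²·A²) · (kg⁻¹·m⁻²·s³) · (kg·m²·s⁻³·A⁻²) = kg⁻³·m⁻⁶·s¹⁰·A³.
Both reduce to kg⁻³·m⁻⁶·s¹⁰·A³.

Yes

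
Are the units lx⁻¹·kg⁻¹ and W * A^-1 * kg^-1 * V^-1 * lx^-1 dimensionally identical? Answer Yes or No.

Left side:
  lx = lm/m² (illuminance = luminous flux per area),
      = m⁻²·cd.
  So lx⁻¹ = m²·cd⁻¹.
  Combining: lx⁻¹·kg⁻¹ = (m²·cd⁻¹) · kg⁻¹ = kg⁻¹·m²·cd⁻¹.
Right side:
  W = kg·m²·s⁻³.
  V = kg·m²·s⁻³·A⁻¹.
  So V⁻¹ = kg⁻¹·m⁻²·s³·A.
  lx = m⁻²·cd.
  So lx⁻¹ = m²·cd⁻¹.
  Combining: W·A⁻¹·kg⁻¹·V⁻¹·lx⁻¹ = (kg·m²·s⁻³) · A⁻¹ · kg⁻¹ · (kg⁻¹·m⁻²·s³·A) · (m²·cd⁻¹) = kg⁻¹·m²·cd⁻¹.
Both reduce to kg⁻¹·m²·cd⁻¹.

Yes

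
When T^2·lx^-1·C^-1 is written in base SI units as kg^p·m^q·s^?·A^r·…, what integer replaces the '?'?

-5

T = kg·s⁻²·A⁻¹.
So T² = kg²·s⁻⁴·A⁻².
lx = m⁻²·cd.
So lx⁻¹ = m²·cd⁻¹.
C = s·A.
So C⁻¹ = s⁻¹·A⁻¹.
Combining: T²·lx⁻¹·C⁻¹ = (kg²·s⁻⁴·A⁻²) · (m²·cd⁻¹) · (s⁻¹·A⁻¹) = kg²·m²·s⁻⁵·A⁻³·cd⁻¹.
The exponent of s is -5.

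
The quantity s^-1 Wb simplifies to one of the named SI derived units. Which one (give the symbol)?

Wb = V·s (flux: a volt is a weber per second),
    = kg·m²·s⁻²·A⁻¹.
Combining: s⁻¹·Wb = s⁻¹ · (kg·m²·s⁻²·A⁻¹) = kg·m²·s⁻³·A⁻¹.
kg·m²·s⁻³·A⁻¹ is the base-SI form of the volt.

V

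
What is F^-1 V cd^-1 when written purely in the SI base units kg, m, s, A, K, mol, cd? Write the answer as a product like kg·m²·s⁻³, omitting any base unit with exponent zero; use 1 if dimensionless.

F = kg⁻¹·m⁻²·s⁴·A².
So F⁻¹ = kg·m²·s⁻⁴·A⁻².
V = kg·m²·s⁻³·A⁻¹.
Combining: F⁻¹·V·cd⁻¹ = (kg·m²·s⁻⁴·A⁻²) · (kg·m²·s⁻³·A⁻¹) · cd⁻¹ = kg²·m⁴·s⁻⁷·A⁻³·cd⁻¹.

kg²·m⁴·s⁻⁷·A⁻³·cd⁻¹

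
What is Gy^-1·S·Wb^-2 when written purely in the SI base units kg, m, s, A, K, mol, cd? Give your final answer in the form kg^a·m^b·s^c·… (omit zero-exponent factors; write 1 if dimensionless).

Gy = J/kg (absorbed dose = energy per mass),
    = m²·s⁻².
So Gy⁻¹ = m⁻²·s².
S = 1/Ω (conductance is reciprocal resistance),
    = kg⁻¹·m⁻²·s³·A².
Wb = V·s (flux: a volt is a weber per second),
    = kg·m²·s⁻²·A⁻¹.
So Wb⁻² = kg⁻²·m⁻⁴·s⁴·A².
Combining: Gy⁻¹·S·Wb⁻² = (m⁻²·s²) · (kg⁻¹·m⁻²·s³·A²) · (kg⁻²·m⁻⁴·s⁴·A²) = kg⁻³·m⁻⁸·s⁹·A⁴.

kg⁻³·m⁻⁸·s⁹·A⁴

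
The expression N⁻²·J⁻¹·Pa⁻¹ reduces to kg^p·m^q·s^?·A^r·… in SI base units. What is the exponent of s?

N = kg·m·s⁻².
So N⁻² = kg⁻²·m⁻²·s⁴.
J = kg·m²·s⁻².
So J⁻¹ = kg⁻¹·m⁻²·s².
Pa = kg·m⁻¹·s⁻².
So Pa⁻¹ = kg⁻¹·m·s².
Combining: N⁻²·J⁻¹·Pa⁻¹ = (kg⁻²·m⁻²·s⁴) · (kg⁻¹·m⁻²·s²) · (kg⁻¹·m·s²) = kg⁻⁴·m⁻³·s⁸.
The exponent of s is 8.

8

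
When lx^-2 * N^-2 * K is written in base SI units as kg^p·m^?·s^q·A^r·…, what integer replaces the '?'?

lx = lm/m² (illuminance = luminous flux per area),
    = m⁻²·cd.
So lx⁻² = m⁴·cd⁻².
N = kg·m/s² = kg·m·s⁻² (force = mass × acceleration).
So N⁻² = kg⁻²·m⁻²·s⁴.
Combining: lx⁻²·N⁻²·K = (m⁴·cd⁻²) · (kg⁻²·m⁻²·s⁴) · K = kg⁻²·m²·s⁴·K·cd⁻².
The exponent of m is 2.

2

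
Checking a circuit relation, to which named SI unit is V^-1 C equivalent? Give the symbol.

F

V = W/A (potential = power per current),
    = kg·m²·s⁻³·A⁻¹.
So V⁻¹ = kg⁻¹·m⁻²·s³·A.
C = A·s = s·A (charge = current × time).
Combining: V⁻¹·C = (kg⁻¹·m⁻²·s³·A) · (s·A) = kg⁻¹·m⁻²·s⁴·A².
kg⁻¹·m⁻²·s⁴·A² is the base-SI form of the farad.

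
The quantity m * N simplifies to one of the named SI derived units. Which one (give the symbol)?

J

N = kg·m·s⁻².
Combining: m·N = m · (kg·m·s⁻²) = kg·m²·s⁻².
kg·m²·s⁻² is the base-SI form of the joule.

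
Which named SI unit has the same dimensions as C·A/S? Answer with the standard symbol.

C = s·A.
S = kg⁻¹·m⁻²·s³·A².
So S⁻¹ = kg·m²·s⁻³·A⁻².
Combining: C·S⁻¹·A = (s·A) · (kg·m²·s⁻³·A⁻²) · A = kg·m²·s⁻².
kg·m²·s⁻² is the base-SI form of the joule.

J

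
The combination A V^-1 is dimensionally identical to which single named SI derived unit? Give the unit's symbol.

S

V = W/A (potential = power per current),
    = kg·m²·s⁻³·A⁻¹.
So V⁻¹ = kg⁻¹·m⁻²·s³·A.
Combining: A·V⁻¹ = A · (kg⁻¹·m⁻²·s³·A) = kg⁻¹·m⁻²·s³·A².
kg⁻¹·m⁻²·s³·A² is the base-SI form of the siemens.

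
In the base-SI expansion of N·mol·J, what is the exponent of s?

N = kg·m/s² = kg·m·s⁻² (force = mass × acceleration).
J = N·m (work = force × distance),
    = kg·m²·s⁻².
Combining: N·mol·J = (kg·m·s⁻²) · mol · (kg·m²·s⁻²) = kg²·m³·s⁻⁴·mol.
The exponent of s is -4.

-4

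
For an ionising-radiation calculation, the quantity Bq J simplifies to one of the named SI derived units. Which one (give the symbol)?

Bq = 1/s = s⁻¹ (activity is decays per second).
J = N·m (work = force × distance),
    = kg·m²·s⁻².
Combining: Bq·J = s⁻¹ · (kg·m²·s⁻²) = kg·m²·s⁻³.
kg·m²·s⁻³ is the base-SI form of the watt.

W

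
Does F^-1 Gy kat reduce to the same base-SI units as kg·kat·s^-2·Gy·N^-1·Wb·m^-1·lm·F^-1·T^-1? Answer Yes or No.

No

Left side:
  F = C/V (capacitance = charge per voltage),
      = A·s/(kg·m²·s⁻³·A⁻¹) (substituting C and V),
      = kg⁻¹·m⁻²·s⁴·A².
  So F⁻¹ = kg·m²·s⁻⁴·A⁻².
  Gy = J/kg (absorbed dose = energy per mass),
      = m²·s⁻².
  kat = mol/s = s⁻¹·mol (catalytic activity).
  Combining: F⁻¹·Gy·kat = (kg·m²·s⁻⁴·A⁻²) · (m²·s⁻²) · (s⁻¹·mol) = kg·m⁴·s⁻⁷·A⁻²·mol.
Right side:
  kat = mol/s = s⁻¹·mol (catalytic activity).
  Gy = J/kg (absorbed dose = energy per mass),
      = m²·s⁻².
  N = kg·m/s² = kg·m·s⁻² (force = mass × acceleration).
  So N⁻¹ = kg⁻¹·m⁻¹·s².
  Wb = V·s (flux: a volt is a weber per second),
      = kg·m²·s⁻²·A⁻¹.
  lm = cd·sr = cd (luminous flux; sr is dimensionless).
  F = C/V (capacitance = charge per voltage),
      = A·s/(kg·m²·s⁻³·A⁻¹) (substituting C and V),
      = kg⁻¹·m⁻²·s⁴·A².
  So F⁻¹ = kg·m²·s⁻⁴·A⁻².
  T = Wb/m² (flux density = flux per area),
      = kg·s⁻²·A⁻¹.
  So T⁻¹ = kg⁻¹·s²·A.
  Combining: kg·kat·s⁻²·Gy·N⁻¹·Wb·m⁻¹·lm·F⁻¹·T⁻¹ = kg · (s⁻¹·mol) · s⁻² · (m²·s⁻²) · (kg⁻¹·m⁻¹·s²) · (kg·m²·s⁻²·A⁻¹) · m⁻¹ · cd · (kg·m²·s⁻⁴·A⁻²) · (kg⁻¹·s²·A) = kg·m⁴·s⁻⁷·A⁻²·mol·cd.
Left is kg·m⁴·s⁻⁷·A⁻²·mol; right is kg·m⁴·s⁻⁷·A⁻²·mol·cd — different.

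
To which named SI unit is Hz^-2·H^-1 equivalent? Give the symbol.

F

Hz = s⁻¹.
So Hz⁻² = s².
H = kg·m²·s⁻²·A⁻².
So H⁻¹ = kg⁻¹·m⁻²·s²·A².
Combining: Hz⁻²·H⁻¹ = s² · (kg⁻¹·m⁻²·s²·A²) = kg⁻¹·m⁻²·s⁴·A².
kg⁻¹·m⁻²·s⁴·A² is the base-SI form of the farad.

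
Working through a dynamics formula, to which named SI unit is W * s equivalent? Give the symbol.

W = J/s (power = energy per time),
    = kg·m²·s⁻³.
Combining: W·s = (kg·m²·s⁻³) · s = kg·m²·s⁻².
kg·m²·s⁻² is the base-SI form of the joule.

J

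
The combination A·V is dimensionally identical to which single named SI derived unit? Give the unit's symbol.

W

V = W/A (potential = power per current),
    = kg·m²·s⁻³·A⁻¹.
Combining: A·V = A · (kg·m²·s⁻³·A⁻¹) = kg·m²·s⁻³.
kg·m²·s⁻³ is the base-SI form of the watt.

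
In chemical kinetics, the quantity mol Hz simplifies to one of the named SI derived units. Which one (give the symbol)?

kat

Hz = 1/s = s⁻¹ (frequency is cycles per second).
Combining: mol·Hz = mol · s⁻¹ = s⁻¹·mol.
s⁻¹·mol is the base-SI form of the katal.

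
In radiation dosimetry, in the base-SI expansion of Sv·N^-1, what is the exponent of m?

Sv = J/kg (equivalent dose = energy per mass),
    = m²·s⁻².
N = kg·m/s² = kg·m·s⁻² (force = mass × acceleration).
So N⁻¹ = kg⁻¹·m⁻¹·s².
Combining: Sv·N⁻¹ = (m²·s⁻²) · (kg⁻¹·m⁻¹·s²) = kg⁻¹·m.
The exponent of m is 1.

1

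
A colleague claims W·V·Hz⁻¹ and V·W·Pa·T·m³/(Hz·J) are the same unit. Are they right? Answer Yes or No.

Left side:
  W = J/s (power = energy per time),
      = kg·m²·s⁻³.
  V = W/A (potential = power per current),
      = kg·m²·s⁻³·A⁻¹.
  Hz = 1/s = s⁻¹ (frequency is cycles per second).
  So Hz⁻¹ = s.
  Combining: W·V·Hz⁻¹ = (kg·m²·s⁻³) · (kg·m²·s⁻³·A⁻¹) · s = kg²·m⁴·s⁻⁵·A⁻¹.
Right side:
  V = W/A (potential = power per current),
      = kg·m²·s⁻³·A⁻¹.
  Hz = 1/s = s⁻¹ (frequency is cycles per second).
  So Hz⁻¹ = s.
  W = J/s (power = energy per time),
      = kg·m²·s⁻³.
  J = N·m (work = force × distance),
      = kg·m²·s⁻².
  So J⁻¹ = kg⁻¹·m⁻²·s².
  Pa = N/m² (pressure = force per area),
      = kg·m⁻¹·s⁻².
  T = Wb/m² (flux density = flux per area),
      = kg·s⁻²·A⁻¹.
  Combining: V·Hz⁻¹·W·J⁻¹·Pa·T·m³ = (kg·m²·s⁻³·A⁻¹) · s · (kg·m²·s⁻³) · (kg⁻¹·m⁻²·s²) · (kg·m⁻¹·s⁻²) · (kg·s⁻²·A⁻¹) · m³ = kg³·m⁴·s⁻⁷·A⁻².
Left is kg²·m⁴·s⁻⁵·A⁻¹; right is kg³·m⁴·s⁻⁷·A⁻² — different.

No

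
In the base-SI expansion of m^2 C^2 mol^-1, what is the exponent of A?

C = A·s = s·A (charge = current × time).
So C² = s²·A².
Combining: m²·C²·mol⁻¹ = m² · (s²·A²) · mol⁻¹ = m²·s²·A²·mol⁻¹.
The exponent of A is 2.

2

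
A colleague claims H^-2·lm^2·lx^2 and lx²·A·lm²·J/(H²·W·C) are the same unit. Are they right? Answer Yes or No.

Left side:
  H = Wb/A (inductance = flux per current),
      = kg·m²·s⁻²·A⁻².
  So H⁻² = kg⁻²·m⁻⁴·s⁴·A⁴.
  lm = cd·sr = cd (luminous flux; sr is dimensionless).
  So lm² = cd².
  lx = lm/m² (illuminance = luminous flux per area),
      = m⁻²·cd.
  So lx² = m⁻⁴·cd².
  Combining: H⁻²·lm²·lx² = (kg⁻²·m⁻⁴·s⁴·A⁴) · cd² · (m⁻⁴·cd²) = kg⁻²·m⁻⁸·s⁴·A⁴·cd⁴.
Right side:
  H = Wb/A (inductance = flux per current),
      = kg·m²·s⁻²·A⁻².
  So H⁻² = kg⁻²·m⁻⁴·s⁴·A⁴.
  lx = lm/m² (illuminance = luminous flux per area),
      = m⁻²·cd.
  So lx² = m⁻⁴·cd².
  W = J/s (power = energy per time),
      = kg·m²·s⁻³.
  So W⁻¹ = kg⁻¹·m⁻²·s³.
  lm = cd·sr = cd (luminous flux; sr is dimensionless).
  So lm² = cd².
  C = A·s = s·A (charge = current × time).
  So C⁻¹ = s⁻¹·A⁻¹.
  J = N·m (work = force × distance),
      = kg·m²·s⁻².
  Combining: H⁻²·lx²·W⁻¹·A·lm²·C⁻¹·J = (kg⁻²·m⁻⁴·s⁴·A⁴) · (m⁻⁴·cd²) · (kg⁻¹·m⁻²·s³) · A · cd² · (s⁻¹·A⁻¹) · (kg·m²·s⁻²) = kg⁻²·m⁻⁸·s⁴·A⁴·cd⁴.
Both reduce to kg⁻²·m⁻⁸·s⁴·A⁴·cd⁴.

Yes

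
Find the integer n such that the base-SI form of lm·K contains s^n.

lm = cd.
Combining: lm·K = cd · K = K·cd.
The exponent of s is 0.

0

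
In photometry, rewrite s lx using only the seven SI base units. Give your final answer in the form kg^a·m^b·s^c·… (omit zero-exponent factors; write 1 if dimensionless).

lx = lm/m² (illuminance = luminous flux per area),
    = m⁻²·cd.
Combining: s·lx = s · (m⁻²·cd) = m⁻²·s·cd.

m⁻²·s·cd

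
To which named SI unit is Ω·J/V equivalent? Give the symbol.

Ω = kg·m²·s⁻³·A⁻².
J = kg·m²·s⁻².
V = kg·m²·s⁻³·A⁻¹.
So V⁻¹ = kg⁻¹·m⁻²·s³·A.
Combining: Ω·J·V⁻¹ = (kg·m²·s⁻³·A⁻²) · (kg·m²·s⁻²) · (kg⁻¹·m⁻²·s³·A) = kg·m²·s⁻²·A⁻¹.
kg·m²·s⁻²·A⁻¹ is the base-SI form of the weber.

Wb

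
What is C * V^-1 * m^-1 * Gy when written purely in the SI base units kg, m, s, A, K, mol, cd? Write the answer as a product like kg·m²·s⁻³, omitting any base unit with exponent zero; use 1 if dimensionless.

C = s·A.
V = kg·m²·s⁻³·A⁻¹.
So V⁻¹ = kg⁻¹·m⁻²·s³·A.
Gy = m²·s⁻².
Combining: C·V⁻¹·m⁻¹·Gy = (s·A) · (kg⁻¹·m⁻²·s³·A) · m⁻¹ · (m²·s⁻²) = kg⁻¹·m⁻¹·s²·A².

kg⁻¹·m⁻¹·s²·A²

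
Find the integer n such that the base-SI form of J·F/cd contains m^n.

J = N·m (work = force × distance),
    = kg·m²·s⁻².
F = C/V (capacitance = charge per voltage),
    = A·s/(kg·m²·s⁻³·A⁻¹) (substituting C and V),
    = kg⁻¹·m⁻²·s⁴·A².
Combining: J·cd⁻¹·F = (kg·m²·s⁻²) · cd⁻¹ · (kg⁻¹·m⁻²·s⁴·A²) = s²·A²·cd⁻¹.
The exponent of m is 0.

0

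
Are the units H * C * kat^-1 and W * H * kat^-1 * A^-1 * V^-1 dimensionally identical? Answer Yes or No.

No

Left side:
  H = Wb/A (inductance = flux per current),
      = kg·m²·s⁻²·A⁻².
  C = A·s = s·A (charge = current × time).
  kat = mol/s = s⁻¹·mol (catalytic activity).
  So kat⁻¹ = s·mol⁻¹.
  Combining: H·C·kat⁻¹ = (kg·m²·s⁻²·A⁻²) · (s·A) · (s·mol⁻¹) = kg·m²·A⁻¹·mol⁻¹.
Right side:
  W = J/s (power = energy per time),
      = kg·m²·s⁻³.
  H = Wb/A (inductance = flux per current),
      = kg·m²·s⁻²·A⁻².
  kat = mol/s = s⁻¹·mol (catalytic activity).
  So kat⁻¹ = s·mol⁻¹.
  V = W/A (potential = power per current),
      = kg·m²·s⁻³·A⁻¹.
  So V⁻¹ = kg⁻¹·m⁻²·s³·A.
  Combining: W·H·kat⁻¹·A⁻¹·V⁻¹ = (kg·m²·s⁻³) · (kg·m²·s⁻²·A⁻²) · (s·mol⁻¹) · A⁻¹ · (kg⁻¹·m⁻²·s³·A) = kg·m²·s⁻¹·A⁻²·mol⁻¹.
Left is kg·m²·A⁻¹·mol⁻¹; right is kg·m²·s⁻¹·A⁻²·mol⁻¹ — different.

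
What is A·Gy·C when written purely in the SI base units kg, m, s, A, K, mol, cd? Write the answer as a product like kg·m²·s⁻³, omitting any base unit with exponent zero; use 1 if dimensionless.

m²·s⁻¹·A²

Gy = J/kg (absorbed dose = energy per mass),
    = m²·s⁻².
C = A·s = s·A (charge = current × time).
Combining: A·Gy·C = A · (m²·s⁻²) · (s·A) = m²·s⁻¹·A².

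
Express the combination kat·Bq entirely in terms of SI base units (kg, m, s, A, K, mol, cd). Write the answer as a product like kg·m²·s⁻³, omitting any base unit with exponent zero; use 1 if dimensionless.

kat = mol/s = s⁻¹·mol (catalytic activity).
Bq = 1/s = s⁻¹ (activity is decays per second).
Combining: kat·Bq = (s⁻¹·mol) · s⁻¹ = s⁻²·mol.

s⁻²·mol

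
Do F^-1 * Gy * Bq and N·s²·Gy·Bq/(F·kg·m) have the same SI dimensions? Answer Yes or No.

Left side:
  F = kg⁻¹·m⁻²·s⁴·A².
  So F⁻¹ = kg·m²·s⁻⁴·A⁻².
  Gy = m²·s⁻².
  Bq = s⁻¹.
  Combining: F⁻¹·Gy·Bq = (kg·m²·s⁻⁴·A⁻²) · (m²·s⁻²) · s⁻¹ = kg·m⁴·s⁻⁷·A⁻².
Right side:
  F = kg⁻¹·m⁻²·s⁴·A².
  So F⁻¹ = kg·m²·s⁻⁴·A⁻².
  N = kg·m·s⁻².
  Gy = m²·s⁻².
  Bq = s⁻¹.
  Combining: F⁻¹·kg⁻¹·N·s²·m⁻¹·Gy·Bq = (kg·m²·s⁻⁴·A⁻²) · kg⁻¹ · (kg·m·s⁻²) · s² · m⁻¹ · (m²·s⁻²) · s⁻¹ = kg·m⁴·s⁻⁷·A⁻².
Both reduce to kg·m⁴·s⁻⁷·A⁻².

Yes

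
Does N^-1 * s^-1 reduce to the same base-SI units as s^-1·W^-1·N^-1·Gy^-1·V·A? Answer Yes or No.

No

Left side:
  N = kg·m·s⁻².
  So N⁻¹ = kg⁻¹·m⁻¹·s².
  Combining: N⁻¹·s⁻¹ = (kg⁻¹·m⁻¹·s²) · s⁻¹ = kg⁻¹·m⁻¹·s.
Right side:
  W = kg·m²·s⁻³.
  So W⁻¹ = kg⁻¹·m⁻²·s³.
  N = kg·m·s⁻².
  So N⁻¹ = kg⁻¹·m⁻¹·s².
  Gy = m²·s⁻².
  So Gy⁻¹ = m⁻²·s².
  V = kg·m²·s⁻³·A⁻¹.
  Combining: s⁻¹·W⁻¹·N⁻¹·Gy⁻¹·V·A = s⁻¹ · (kg⁻¹·m⁻²·s³) · (kg⁻¹·m⁻¹·s²) · (m⁻²·s²) · (kg·m²·s⁻³·A⁻¹) · A = kg⁻¹·m⁻³·s³.
Left is kg⁻¹·m⁻¹·s; right is kg⁻¹·m⁻³·s³ — different.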